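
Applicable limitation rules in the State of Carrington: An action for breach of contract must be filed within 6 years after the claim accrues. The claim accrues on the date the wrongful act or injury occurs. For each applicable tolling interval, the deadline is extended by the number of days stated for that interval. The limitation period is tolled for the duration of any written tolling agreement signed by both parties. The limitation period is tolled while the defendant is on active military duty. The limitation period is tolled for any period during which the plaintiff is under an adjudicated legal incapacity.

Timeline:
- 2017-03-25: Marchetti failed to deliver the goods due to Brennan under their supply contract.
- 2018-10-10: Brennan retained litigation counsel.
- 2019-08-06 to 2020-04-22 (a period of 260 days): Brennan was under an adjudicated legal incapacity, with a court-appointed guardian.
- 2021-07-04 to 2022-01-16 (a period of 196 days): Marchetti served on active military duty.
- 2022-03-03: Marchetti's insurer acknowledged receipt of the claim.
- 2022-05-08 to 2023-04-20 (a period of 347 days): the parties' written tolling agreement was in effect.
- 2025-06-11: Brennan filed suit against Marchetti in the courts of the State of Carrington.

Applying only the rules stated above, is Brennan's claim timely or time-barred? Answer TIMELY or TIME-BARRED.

The claim accrued on 2017-03-25, when the wrongful act occurred.
Adding the 6 years base period to 2017-03-25 gives a deadline of 2023-03-25, before any tolling.
The plaintiff's legal incapacity from 2019-08-06 to 2020-04-22 tolled the period for 260 days, extending the deadline to 2023-12-10.
Because the defendant's active military service ran from 2021-07-04 to 2022-01-16, the deadline is extended by 196 days to 2024-06-23.
The written tolling agreement from 2022-05-08 to 2023-04-20 tolled the period for 347 days, extending the deadline to 2025-06-05.
The other events in the timeline have no effect on the limitation period under the stated rules.
Filing on 2025-06-11 missed the 2025-06-05 deadline — the action is time-barred.

TIME-BARRED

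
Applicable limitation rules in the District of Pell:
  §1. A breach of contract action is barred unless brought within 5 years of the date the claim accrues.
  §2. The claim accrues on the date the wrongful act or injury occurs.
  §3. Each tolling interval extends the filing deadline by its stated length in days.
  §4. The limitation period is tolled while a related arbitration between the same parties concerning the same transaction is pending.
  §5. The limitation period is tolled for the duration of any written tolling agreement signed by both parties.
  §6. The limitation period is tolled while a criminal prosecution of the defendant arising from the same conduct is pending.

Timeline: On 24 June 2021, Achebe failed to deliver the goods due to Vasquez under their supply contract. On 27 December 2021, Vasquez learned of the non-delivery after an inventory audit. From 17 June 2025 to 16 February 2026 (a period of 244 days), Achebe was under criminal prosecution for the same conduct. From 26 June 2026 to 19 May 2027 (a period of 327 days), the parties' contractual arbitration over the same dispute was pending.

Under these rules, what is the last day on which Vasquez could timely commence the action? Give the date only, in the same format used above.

16 January 2028

The claim accrued on 24 June 2021, when the wrongful act occurred; under the stated occurrence rule the 27 December 2021 discovery does not delay accrual.
The untolled deadline — 5 years after 24 June 2021 — is 24 June 2026.
The pending criminal prosecution from 17 June 2025 to 16 February 2026 tolled the period for 244 days, extending the deadline to 23 February 2027.
Because the pending related arbitration ran from 26 June 2026 to 19 May 2027, the deadline is extended by 327 days to 16 January 2028.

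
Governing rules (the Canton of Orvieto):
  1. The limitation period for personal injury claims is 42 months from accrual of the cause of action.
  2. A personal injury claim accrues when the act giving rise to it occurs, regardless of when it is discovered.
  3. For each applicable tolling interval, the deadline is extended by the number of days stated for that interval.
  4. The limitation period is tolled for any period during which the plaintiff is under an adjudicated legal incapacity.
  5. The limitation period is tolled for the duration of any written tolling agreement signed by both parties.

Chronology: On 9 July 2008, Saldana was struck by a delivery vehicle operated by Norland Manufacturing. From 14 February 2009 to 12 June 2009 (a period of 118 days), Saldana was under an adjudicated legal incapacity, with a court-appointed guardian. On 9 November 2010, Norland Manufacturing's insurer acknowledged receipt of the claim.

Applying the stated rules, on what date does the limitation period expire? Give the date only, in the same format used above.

6 May 2012

The claim accrued on 9 July 2008, when the wrongful act occurred.
Adding the 42 months base period to 9 July 2008 gives a deadline of 9 January 2012, before any tolling.
The plaintiff's legal incapacity from 14 February 2009 to 12 June 2009 tolled the period for 118 days, extending the deadline to 6 May 2012.
The other events in the timeline have no effect on the limitation period under the stated rules.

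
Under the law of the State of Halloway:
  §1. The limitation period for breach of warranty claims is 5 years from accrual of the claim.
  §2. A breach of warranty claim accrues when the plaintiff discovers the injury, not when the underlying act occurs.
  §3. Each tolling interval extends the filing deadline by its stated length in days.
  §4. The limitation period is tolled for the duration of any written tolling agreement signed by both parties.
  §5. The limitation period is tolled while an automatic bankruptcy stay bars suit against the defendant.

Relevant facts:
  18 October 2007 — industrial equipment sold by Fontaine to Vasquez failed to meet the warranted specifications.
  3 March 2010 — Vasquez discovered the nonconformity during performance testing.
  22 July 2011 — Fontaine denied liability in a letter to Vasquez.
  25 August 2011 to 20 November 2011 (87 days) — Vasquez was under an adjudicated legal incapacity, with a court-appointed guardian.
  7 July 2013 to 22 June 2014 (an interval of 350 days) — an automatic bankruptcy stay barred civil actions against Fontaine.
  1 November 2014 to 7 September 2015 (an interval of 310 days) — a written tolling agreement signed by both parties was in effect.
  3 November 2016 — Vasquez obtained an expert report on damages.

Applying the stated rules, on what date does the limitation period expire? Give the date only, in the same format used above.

Accrual is tied to discovery, so the period began on 3 March 2010 rather than on 18 October 2007 when the act occurred.
5 years from 3 March 2010 is 3 March 2015.
The automatic bankruptcy stay from 7 July 2013 to 22 June 2014 tolled the period for 350 days, extending the deadline to 16 February 2016.
The period was tolled for 310 days by the written tolling agreement (1 November 2014 to 7 September 2015), pushing the deadline to 22 December 2016.
The plaintiff's legal incapacity from 25 August 2011 to 20 November 2011 does not toll the period, because no stated rule makes the plaintiff's incapacity a tolling event.
Nothing else in the chronology tolls or restarts the period.

22 December 2016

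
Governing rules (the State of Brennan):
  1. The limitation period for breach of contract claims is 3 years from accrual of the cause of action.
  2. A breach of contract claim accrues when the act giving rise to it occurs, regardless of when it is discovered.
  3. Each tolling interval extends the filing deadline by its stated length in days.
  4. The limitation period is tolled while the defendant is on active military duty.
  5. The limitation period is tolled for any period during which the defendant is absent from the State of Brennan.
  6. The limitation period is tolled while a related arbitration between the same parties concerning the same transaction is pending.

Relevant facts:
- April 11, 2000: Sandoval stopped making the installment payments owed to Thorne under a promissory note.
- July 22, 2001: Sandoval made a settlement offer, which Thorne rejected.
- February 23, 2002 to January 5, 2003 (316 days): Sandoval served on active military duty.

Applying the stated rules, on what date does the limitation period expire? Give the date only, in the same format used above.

February 21, 2004

The cause of action accrued on April 11, 2000, the date of the act.
The untolled deadline — 3 years after April 11, 2000 — is April 11, 2003.
The period was tolled for 316 days by the defendant's active military service (February 23, 2002 to January 5, 2003), pushing the deadline to February 21, 2004.
Nothing else in the chronology tolls or restarts the period.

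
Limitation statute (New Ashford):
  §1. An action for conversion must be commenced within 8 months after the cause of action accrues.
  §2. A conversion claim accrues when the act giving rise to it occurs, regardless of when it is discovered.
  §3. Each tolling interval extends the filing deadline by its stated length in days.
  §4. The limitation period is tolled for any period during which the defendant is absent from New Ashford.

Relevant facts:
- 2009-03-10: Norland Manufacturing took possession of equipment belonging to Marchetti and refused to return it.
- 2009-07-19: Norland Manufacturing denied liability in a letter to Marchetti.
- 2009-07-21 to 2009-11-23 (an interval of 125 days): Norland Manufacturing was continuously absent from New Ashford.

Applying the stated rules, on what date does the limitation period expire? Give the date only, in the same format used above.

The cause of action accrued on 2009-03-10, the date of the act.
8 months from 2009-03-10 is 2009-11-10.
The defendant's absence from the jurisdiction from 2009-07-21 to 2009-11-23 tolled the period for 125 days, extending the deadline to 2010-03-15.
Nothing else in the chronology tolls or restarts the period.

2010-03-15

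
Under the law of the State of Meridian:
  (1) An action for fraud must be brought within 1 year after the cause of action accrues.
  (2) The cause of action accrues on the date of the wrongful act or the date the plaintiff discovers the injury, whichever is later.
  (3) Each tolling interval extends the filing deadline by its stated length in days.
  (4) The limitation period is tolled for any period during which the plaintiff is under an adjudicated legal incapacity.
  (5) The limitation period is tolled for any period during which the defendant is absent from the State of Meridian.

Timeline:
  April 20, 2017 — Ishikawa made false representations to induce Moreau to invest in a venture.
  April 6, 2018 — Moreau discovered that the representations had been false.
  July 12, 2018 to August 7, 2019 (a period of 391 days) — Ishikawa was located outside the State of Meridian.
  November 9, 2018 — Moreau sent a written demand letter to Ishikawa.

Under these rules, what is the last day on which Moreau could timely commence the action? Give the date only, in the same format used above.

Taking the later of the act (April 20, 2017) and discovery (April 6, 2018), the claim accrued on April 6, 2018.
The untolled deadline — 1 year after April 6, 2018 — is April 6, 2019.
The defendant's absence from the jurisdiction from July 12, 2018 to August 7, 2019 tolled the period for 391 days, extending the deadline to May 1, 2020.
Nothing else in the chronology tolls or restarts the period.

May 1, 2020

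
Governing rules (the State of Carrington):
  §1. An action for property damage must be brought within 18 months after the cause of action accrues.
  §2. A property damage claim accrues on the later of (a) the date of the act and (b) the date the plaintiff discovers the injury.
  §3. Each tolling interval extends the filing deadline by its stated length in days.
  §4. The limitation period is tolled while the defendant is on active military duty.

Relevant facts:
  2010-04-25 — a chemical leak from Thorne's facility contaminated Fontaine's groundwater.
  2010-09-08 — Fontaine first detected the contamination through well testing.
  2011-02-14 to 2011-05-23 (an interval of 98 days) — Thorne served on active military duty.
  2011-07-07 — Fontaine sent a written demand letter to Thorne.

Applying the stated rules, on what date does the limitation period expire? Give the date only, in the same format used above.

The claim accrued on 2010-09-08 — the later of the 2010-04-25 act and the 2010-09-08 discovery.
Adding the 18 months base period to 2010-09-08 gives a deadline of 2012-03-08, before any tolling.
The defendant's active military service from 2011-02-14 to 2011-05-23 tolled the period for 98 days, extending the deadline to 2012-06-14.
Nothing else in the chronology tolls or restarts the period.

2012-06-14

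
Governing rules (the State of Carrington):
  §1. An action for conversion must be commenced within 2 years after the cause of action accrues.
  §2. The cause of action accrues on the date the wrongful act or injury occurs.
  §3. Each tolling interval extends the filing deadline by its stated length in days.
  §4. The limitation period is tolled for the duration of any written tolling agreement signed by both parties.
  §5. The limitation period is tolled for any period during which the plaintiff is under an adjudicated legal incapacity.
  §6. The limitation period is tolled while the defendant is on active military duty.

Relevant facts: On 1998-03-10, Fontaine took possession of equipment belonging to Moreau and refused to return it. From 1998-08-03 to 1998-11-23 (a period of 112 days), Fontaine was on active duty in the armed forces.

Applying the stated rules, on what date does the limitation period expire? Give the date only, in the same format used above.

The claim accrued on 1998-03-10, when the wrongful act occurred.
2 years from 1998-03-10 is 2000-03-10.
The period was tolled for 112 days by the defendant's active military service (1998-08-03 to 1998-11-23), pushing the deadline to 2000-06-30.

2000-06-30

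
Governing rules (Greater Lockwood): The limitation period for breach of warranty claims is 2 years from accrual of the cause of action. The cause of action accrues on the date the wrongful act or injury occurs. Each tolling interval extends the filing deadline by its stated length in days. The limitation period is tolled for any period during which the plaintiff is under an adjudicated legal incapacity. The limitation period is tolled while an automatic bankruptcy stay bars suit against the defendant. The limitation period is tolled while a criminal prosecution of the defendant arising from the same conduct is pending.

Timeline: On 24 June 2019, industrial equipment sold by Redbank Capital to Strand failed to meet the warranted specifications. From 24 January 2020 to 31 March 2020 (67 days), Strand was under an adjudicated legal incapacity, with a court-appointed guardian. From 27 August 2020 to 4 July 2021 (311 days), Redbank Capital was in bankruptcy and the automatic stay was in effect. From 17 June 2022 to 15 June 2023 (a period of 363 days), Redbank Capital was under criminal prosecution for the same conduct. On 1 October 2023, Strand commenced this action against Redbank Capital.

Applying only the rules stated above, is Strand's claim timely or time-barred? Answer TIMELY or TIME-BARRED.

TIME-BARRED

The limitation period began to run on 24 June 2019.
The untolled deadline — 2 years after 24 June 2019 — is 24 June 2021.
The period was tolled for 67 days by the plaintiff's legal incapacity (24 January 2020 to 31 March 2020), pushing the deadline to 30 August 2021.
The automatic bankruptcy stay from 27 August 2020 to 4 July 2021 tolled the period for 311 days, extending the deadline to 7 July 2022.
Because the pending criminal prosecution ran from 17 June 2022 to 15 June 2023, the deadline is extended by 363 days to 5 July 2023.
The 1 October 2023 filing falls after the 5 July 2023 deadline; the claim is time-barred.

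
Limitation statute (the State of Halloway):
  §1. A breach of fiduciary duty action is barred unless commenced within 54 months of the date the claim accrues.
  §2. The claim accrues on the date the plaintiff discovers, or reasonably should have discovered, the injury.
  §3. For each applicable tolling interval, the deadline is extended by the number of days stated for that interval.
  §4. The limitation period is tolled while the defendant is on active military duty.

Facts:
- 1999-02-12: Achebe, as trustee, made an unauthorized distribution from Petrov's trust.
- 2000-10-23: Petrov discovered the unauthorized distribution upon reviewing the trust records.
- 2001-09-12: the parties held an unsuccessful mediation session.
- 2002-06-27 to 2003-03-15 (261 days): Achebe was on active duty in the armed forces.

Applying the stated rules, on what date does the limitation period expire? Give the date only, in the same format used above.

2006-01-09

The claim did not accrue until Petrov discovered the injury on 2000-10-23; the 1999-02-12 act date does not start the clock under the stated rule.
Adding the 54 months base period to 2000-10-23 gives a deadline of 2005-04-23, before any tolling.
Because the defendant's active military service ran from 2002-06-27 to 2003-03-15, the deadline is extended by 261 days to 2006-01-09.
The other events in the timeline have no effect on the limitation period under the stated rules.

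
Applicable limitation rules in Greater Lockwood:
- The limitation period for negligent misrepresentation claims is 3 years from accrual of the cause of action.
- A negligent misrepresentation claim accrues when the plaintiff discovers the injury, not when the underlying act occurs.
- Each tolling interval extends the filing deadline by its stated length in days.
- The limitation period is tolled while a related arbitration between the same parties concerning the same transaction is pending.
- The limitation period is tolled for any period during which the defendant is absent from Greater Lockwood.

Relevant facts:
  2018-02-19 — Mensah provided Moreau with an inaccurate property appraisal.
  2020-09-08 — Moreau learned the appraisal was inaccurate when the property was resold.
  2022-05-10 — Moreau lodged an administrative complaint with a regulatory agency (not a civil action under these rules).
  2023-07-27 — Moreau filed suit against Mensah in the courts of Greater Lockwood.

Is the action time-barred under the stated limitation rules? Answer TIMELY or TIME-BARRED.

Under the discovery rule, the claim accrued on 2020-09-08, when Moreau discovered the injury — not on the 2018-02-19 date of the underlying act.
Adding the 3 years base period to 2020-09-08 gives a deadline of 2023-09-08, before any tolling.
The other events in the timeline have no effect on the limitation period under the stated rules.
Moreau filed on 2023-07-27, before the 2023-09-08 deadline, so the action is timely.

TIMELY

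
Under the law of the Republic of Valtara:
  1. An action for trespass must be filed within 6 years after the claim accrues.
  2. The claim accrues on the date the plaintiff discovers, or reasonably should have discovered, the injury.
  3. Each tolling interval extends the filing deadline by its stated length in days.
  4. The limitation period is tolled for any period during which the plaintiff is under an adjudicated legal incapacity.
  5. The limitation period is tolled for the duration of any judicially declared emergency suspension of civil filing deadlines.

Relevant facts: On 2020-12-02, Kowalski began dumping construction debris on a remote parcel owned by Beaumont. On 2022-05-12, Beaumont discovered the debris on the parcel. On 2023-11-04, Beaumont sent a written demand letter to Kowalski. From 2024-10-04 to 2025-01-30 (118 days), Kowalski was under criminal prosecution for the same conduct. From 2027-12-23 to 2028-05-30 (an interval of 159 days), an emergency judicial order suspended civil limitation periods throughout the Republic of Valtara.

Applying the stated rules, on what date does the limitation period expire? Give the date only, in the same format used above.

Accrual is tied to discovery, so the period began on 2022-05-12 rather than on 2020-12-02 when the act occurred.
The untolled deadline — 6 years after 2022-05-12 — is 2028-05-12.
The emergency suspension of filing deadlines from 2027-12-23 to 2028-05-30 tolled the period for 159 days, extending the deadline to 2028-10-18.
No stated provision tolls the period for a criminal prosecution, so the interval from 2024-10-04 to 2025-01-30 has no effect on the deadline.
None of the other events listed affects the running of the period under the stated rules.

2028-10-18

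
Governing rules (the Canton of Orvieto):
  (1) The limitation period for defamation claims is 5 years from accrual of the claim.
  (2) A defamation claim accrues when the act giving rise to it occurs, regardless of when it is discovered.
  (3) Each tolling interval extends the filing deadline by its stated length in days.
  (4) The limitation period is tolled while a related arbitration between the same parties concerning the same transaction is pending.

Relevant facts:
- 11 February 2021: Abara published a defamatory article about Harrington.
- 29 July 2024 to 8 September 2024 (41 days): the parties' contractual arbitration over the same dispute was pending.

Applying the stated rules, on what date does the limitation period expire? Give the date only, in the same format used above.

The claim accrued on 11 February 2021, the date of the act.
The untolled deadline — 5 years after 11 February 2021 — is 11 February 2026.
The pending related arbitration from 29 July 2024 to 8 September 2024 tolled the period for 41 days, extending the deadline to 24 March 2026.

24 March 2026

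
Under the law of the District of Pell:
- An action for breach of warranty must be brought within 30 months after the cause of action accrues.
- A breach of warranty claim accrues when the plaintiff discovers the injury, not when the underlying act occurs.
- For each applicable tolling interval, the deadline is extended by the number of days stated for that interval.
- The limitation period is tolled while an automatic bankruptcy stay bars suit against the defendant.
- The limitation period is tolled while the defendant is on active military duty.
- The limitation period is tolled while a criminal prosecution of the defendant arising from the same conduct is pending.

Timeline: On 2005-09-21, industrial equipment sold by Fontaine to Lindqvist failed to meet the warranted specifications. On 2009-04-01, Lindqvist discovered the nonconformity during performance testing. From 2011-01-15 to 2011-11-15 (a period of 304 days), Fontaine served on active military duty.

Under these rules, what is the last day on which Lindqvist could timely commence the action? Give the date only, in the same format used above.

2012-07-31

The claim did not accrue until Lindqvist discovered the injury on 2009-04-01; the 2005-09-21 act date does not start the clock under the stated rule.
30 months from 2009-04-01 is 2011-10-01.
Because the defendant's active military service ran from 2011-01-15 to 2011-11-15, the deadline is extended by 304 days to 2012-07-31.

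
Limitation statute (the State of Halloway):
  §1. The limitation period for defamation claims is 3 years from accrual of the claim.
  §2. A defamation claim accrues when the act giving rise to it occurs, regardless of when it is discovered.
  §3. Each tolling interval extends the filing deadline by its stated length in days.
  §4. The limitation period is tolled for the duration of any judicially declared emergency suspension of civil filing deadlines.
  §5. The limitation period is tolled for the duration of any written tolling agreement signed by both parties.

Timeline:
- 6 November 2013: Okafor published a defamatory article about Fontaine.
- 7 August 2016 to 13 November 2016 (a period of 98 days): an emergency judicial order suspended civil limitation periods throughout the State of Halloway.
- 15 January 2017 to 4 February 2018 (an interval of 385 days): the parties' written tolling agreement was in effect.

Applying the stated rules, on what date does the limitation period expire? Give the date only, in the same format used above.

4 March 2018

The claim accrued on 6 November 2013, the date of the act.
Adding the 3 years base period to 6 November 2013 gives a deadline of 6 November 2016, before any tolling.
The period was tolled for 98 days by the emergency suspension of filing deadlines (7 August 2016 to 13 November 2016), pushing the deadline to 12 February 2017.
The written tolling agreement from 15 January 2017 to 4 February 2018 tolled the period for 385 days, extending the deadline to 4 March 2018.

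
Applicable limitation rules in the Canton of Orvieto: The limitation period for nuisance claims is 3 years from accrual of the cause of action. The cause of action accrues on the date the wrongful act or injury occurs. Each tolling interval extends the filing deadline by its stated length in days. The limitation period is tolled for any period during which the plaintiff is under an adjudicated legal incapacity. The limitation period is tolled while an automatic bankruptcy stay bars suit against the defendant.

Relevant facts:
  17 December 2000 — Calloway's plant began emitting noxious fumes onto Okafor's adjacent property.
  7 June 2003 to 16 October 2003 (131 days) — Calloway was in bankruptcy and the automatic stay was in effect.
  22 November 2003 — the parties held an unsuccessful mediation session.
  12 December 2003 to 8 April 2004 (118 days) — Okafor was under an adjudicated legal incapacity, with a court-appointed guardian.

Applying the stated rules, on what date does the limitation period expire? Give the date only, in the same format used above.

The cause of action accrued on 17 December 2000, the date of the act.
3 years from 17 December 2000 is 17 December 2003.
Because the automatic bankruptcy stay ran from 7 June 2003 to 16 October 2003, the deadline is extended by 131 days to 26 April 2004.
The period was tolled for 118 days by the plaintiff's legal incapacity (12 December 2003 to 8 April 2004), pushing the deadline to 22 August 2004.
None of the other events listed affects the running of the period under the stated rules.

22 August 2004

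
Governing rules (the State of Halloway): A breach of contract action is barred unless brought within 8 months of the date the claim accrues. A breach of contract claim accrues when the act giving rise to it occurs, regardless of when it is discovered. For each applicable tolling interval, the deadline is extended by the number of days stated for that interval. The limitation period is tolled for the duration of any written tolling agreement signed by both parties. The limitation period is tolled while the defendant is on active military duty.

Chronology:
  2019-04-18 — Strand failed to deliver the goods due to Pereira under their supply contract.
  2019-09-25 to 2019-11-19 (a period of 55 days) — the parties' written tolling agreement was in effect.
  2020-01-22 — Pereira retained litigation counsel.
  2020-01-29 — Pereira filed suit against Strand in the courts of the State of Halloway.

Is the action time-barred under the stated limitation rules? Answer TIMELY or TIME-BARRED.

The claim accrued on 2019-04-18, when the wrongful act occurred.
Adding the 8 months base period to 2019-04-18 gives a deadline of 2019-12-18, before any tolling.
Because the written tolling agreement ran from 2019-09-25 to 2019-11-19, the deadline is extended by 55 days to 2020-02-11.
The other events in the timeline have no effect on the limitation period under the stated rules.
Pereira filed on 2020-01-29, before the 2020-02-11 deadline, so the action is timely.

TIMELY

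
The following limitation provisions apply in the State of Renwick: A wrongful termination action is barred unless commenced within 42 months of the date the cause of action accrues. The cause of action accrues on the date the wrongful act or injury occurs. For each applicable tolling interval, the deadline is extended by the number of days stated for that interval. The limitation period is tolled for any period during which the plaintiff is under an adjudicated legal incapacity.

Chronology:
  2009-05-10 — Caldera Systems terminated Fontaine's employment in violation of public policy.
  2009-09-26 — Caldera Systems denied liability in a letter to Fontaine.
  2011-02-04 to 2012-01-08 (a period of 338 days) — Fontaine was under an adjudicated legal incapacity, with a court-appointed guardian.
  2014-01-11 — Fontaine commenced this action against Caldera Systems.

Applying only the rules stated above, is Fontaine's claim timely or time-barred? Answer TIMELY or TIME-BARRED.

The limitation period began to run on 2009-05-10.
Adding the 42 months base period to 2009-05-10 gives a deadline of 2012-11-10, before any tolling.
Because the plaintiff's legal incapacity ran from 2011-02-04 to 2012-01-08, the deadline is extended by 338 days to 2013-10-14.
None of the other events listed affects the running of the period under the stated rules.
Fontaine filed on 2014-01-11, after the 2013-10-14 deadline, so the action is time-barred.

TIME-BARRED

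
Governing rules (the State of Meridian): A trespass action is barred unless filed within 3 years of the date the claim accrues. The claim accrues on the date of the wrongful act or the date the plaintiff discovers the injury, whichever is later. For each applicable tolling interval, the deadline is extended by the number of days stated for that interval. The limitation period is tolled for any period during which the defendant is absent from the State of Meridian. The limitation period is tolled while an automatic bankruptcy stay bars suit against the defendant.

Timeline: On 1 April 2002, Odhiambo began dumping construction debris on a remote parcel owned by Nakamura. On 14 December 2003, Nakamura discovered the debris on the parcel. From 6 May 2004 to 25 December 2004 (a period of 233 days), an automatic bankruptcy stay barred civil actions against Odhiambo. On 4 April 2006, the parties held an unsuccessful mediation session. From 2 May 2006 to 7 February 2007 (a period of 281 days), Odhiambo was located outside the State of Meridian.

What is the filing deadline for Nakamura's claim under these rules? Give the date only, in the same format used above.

11 May 2008

The claim accrued on 14 December 2003 — the later of the 1 April 2002 act and the 14 December 2003 discovery.
The untolled deadline — 3 years after 14 December 2003 — is 14 December 2006.
Because the automatic bankruptcy stay ran from 6 May 2004 to 25 December 2004, the deadline is extended by 233 days to 4 August 2007.
Because the defendant's absence from the jurisdiction ran from 2 May 2006 to 7 February 2007, the deadline is extended by 281 days to 11 May 2008.
The other events in the timeline have no effect on the limitation period under the stated rules.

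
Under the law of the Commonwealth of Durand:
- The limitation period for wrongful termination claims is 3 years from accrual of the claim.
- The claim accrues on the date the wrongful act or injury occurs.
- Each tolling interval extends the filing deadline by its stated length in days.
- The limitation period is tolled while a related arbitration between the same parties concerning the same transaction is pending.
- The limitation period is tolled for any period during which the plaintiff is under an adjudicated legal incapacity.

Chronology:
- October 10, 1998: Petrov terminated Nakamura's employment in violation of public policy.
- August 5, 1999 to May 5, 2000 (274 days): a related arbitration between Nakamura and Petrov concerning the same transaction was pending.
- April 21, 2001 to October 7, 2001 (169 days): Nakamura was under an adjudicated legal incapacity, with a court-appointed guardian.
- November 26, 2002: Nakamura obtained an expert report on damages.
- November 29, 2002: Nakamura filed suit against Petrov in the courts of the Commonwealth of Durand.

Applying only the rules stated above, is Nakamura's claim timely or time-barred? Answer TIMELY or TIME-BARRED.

The claim accrued on October 10, 1998, the date of the act.
Adding the 3 years base period to October 10, 1998 gives a deadline of October 10, 2001, before any tolling.
Because the pending related arbitration ran from August 5, 1999 to May 5, 2000, the deadline is extended by 274 days to July 11, 2002.
Because the plaintiff's legal incapacity ran from April 21, 2001 to October 7, 2001, the deadline is extended by 169 days to December 27, 2002.
The other events in the timeline have no effect on the limitation period under the stated rules.
Nakamura filed on November 29, 2002, before the December 27, 2002 deadline, so the action is timely.

TIMELY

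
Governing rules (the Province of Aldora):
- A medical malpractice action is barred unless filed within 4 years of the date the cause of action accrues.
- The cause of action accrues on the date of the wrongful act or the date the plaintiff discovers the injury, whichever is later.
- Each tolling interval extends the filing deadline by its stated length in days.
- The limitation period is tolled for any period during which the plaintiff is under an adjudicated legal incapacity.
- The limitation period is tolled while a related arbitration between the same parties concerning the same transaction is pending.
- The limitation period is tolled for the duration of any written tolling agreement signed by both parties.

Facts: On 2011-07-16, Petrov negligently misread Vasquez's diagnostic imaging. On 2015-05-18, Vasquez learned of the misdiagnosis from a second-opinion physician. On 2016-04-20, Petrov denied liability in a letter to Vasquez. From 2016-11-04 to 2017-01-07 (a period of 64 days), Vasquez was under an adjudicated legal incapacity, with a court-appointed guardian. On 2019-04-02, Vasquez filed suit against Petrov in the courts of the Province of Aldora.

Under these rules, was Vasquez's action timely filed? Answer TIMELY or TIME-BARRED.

TIMELY

The claim accrued on 2015-05-18 — the later of the 2011-07-16 act and the 2015-05-18 discovery.
The untolled deadline — 4 years after 2015-05-18 — is 2019-05-18.
The plaintiff's legal incapacity from 2016-11-04 to 2017-01-07 tolled the period for 64 days, extending the deadline to 2019-07-21.
The other events in the timeline have no effect on the limitation period under the stated rules.
The 2019-04-02 filing precedes the 2019-07-21 deadline; the claim is timely.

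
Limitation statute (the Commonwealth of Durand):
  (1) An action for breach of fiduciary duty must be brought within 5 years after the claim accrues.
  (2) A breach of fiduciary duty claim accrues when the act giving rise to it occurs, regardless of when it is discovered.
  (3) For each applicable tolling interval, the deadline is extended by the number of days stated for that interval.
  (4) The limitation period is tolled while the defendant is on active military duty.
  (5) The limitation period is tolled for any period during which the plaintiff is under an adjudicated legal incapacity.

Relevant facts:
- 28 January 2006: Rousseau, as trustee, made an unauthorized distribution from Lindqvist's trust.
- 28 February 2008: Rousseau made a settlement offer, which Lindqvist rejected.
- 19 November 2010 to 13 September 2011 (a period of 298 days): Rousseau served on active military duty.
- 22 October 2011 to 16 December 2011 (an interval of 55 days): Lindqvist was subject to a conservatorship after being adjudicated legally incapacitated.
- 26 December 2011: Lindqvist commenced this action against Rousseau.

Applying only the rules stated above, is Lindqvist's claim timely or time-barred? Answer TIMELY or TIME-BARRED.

The limitation period began to run on 28 January 2006.
5 years from 28 January 2006 is 28 January 2011.
Because the defendant's active military service ran from 19 November 2010 to 13 September 2011, the deadline is extended by 298 days to 22 November 2011.
The plaintiff's legal incapacity from 22 October 2011 to 16 December 2011 tolled the period for 55 days, extending the deadline to 16 January 2012.
None of the other events listed affects the running of the period under the stated rules.
The 26 December 2011 filing precedes the 16 January 2012 deadline; the claim is timely.

TIMELY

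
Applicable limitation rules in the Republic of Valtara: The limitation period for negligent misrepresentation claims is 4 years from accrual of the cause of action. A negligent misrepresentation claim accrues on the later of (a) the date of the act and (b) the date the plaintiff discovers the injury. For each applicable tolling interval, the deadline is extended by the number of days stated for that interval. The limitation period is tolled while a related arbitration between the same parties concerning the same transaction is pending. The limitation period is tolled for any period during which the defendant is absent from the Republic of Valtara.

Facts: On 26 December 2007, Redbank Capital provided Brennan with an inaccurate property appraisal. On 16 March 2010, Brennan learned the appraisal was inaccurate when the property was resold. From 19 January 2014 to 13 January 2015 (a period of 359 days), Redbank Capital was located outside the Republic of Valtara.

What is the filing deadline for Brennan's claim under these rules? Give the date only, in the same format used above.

The claim accrued on 16 March 2010 — the later of the 26 December 2007 act and the 16 March 2010 discovery.
The untolled deadline — 4 years after 16 March 2010 — is 16 March 2014.
Because the defendant's absence from the jurisdiction ran from 19 January 2014 to 13 January 2015, the deadline is extended by 359 days to 10 March 2015.

10 March 2015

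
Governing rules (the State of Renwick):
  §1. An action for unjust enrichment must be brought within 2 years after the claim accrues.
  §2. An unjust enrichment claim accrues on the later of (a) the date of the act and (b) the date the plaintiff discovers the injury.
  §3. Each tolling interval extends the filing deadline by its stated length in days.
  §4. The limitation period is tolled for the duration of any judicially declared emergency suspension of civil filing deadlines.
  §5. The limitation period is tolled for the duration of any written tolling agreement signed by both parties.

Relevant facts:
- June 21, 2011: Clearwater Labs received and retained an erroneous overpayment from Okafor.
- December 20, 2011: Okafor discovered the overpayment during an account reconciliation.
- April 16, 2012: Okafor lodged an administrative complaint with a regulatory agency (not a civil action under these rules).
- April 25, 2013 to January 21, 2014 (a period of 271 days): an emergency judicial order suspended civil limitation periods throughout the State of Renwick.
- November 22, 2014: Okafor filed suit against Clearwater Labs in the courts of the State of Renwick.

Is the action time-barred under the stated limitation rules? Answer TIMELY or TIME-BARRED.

The claim accrued on December 20, 2011 — the later of the June 21, 2011 act and the December 20, 2011 discovery.
Adding the 2 years base period to December 20, 2011 gives a deadline of December 20, 2013, before any tolling.
The period was tolled for 271 days by the emergency suspension of filing deadlines (April 25, 2013 to January 21, 2014), pushing the deadline to September 17, 2014.
Nothing else in the chronology tolls or restarts the period.
Okafor filed on November 22, 2014, after the September 17, 2014 deadline, so the action is time-barred.

TIME-BARRED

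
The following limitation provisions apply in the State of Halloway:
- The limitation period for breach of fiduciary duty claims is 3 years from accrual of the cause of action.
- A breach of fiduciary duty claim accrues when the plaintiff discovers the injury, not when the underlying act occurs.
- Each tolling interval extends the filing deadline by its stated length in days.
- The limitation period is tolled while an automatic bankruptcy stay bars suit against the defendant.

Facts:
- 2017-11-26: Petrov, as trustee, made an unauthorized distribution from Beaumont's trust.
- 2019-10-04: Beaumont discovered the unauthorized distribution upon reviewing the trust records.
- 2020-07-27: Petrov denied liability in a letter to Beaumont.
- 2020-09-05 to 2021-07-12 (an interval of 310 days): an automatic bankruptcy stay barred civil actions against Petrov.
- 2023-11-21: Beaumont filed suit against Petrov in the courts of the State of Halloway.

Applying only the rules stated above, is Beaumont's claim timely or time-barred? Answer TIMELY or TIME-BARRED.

The claim did not accrue until Beaumont discovered the injury on 2019-10-04; the 2017-11-26 act date does not start the clock under the stated rule.
The untolled deadline — 3 years after 2019-10-04 — is 2022-10-04.
The automatic bankruptcy stay from 2020-09-05 to 2021-07-12 tolled the period for 310 days, extending the deadline to 2023-08-10.
The other events in the timeline have no effect on the limitation period under the stated rules.
Beaumont filed on 2023-11-21, after the 2023-08-10 deadline, so the action is time-barred.

TIME-BARRED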